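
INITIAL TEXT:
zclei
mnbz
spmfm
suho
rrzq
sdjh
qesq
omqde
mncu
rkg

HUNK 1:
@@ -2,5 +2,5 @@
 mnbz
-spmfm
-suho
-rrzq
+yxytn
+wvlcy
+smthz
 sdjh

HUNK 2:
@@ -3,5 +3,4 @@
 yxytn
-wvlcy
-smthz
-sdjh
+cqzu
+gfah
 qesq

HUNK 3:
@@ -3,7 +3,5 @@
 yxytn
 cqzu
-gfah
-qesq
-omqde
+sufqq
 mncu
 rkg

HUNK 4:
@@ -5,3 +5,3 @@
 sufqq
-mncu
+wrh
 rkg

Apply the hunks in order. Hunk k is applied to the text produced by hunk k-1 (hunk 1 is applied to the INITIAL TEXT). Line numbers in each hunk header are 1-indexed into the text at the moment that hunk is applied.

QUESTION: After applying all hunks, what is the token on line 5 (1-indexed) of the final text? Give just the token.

Answer: sufqq

Derivation:
Hunk 1: at line 2 remove [spmfm,suho,rrzq] add [yxytn,wvlcy,smthz] -> 10 lines: zclei mnbz yxytn wvlcy smthz sdjh qesq omqde mncu rkg
Hunk 2: at line 3 remove [wvlcy,smthz,sdjh] add [cqzu,gfah] -> 9 lines: zclei mnbz yxytn cqzu gfah qesq omqde mncu rkg
Hunk 3: at line 3 remove [gfah,qesq,omqde] add [sufqq] -> 7 lines: zclei mnbz yxytn cqzu sufqq mncu rkg
Hunk 4: at line 5 remove [mncu] add [wrh] -> 7 lines: zclei mnbz yxytn cqzu sufqq wrh rkg
Final line 5: sufqq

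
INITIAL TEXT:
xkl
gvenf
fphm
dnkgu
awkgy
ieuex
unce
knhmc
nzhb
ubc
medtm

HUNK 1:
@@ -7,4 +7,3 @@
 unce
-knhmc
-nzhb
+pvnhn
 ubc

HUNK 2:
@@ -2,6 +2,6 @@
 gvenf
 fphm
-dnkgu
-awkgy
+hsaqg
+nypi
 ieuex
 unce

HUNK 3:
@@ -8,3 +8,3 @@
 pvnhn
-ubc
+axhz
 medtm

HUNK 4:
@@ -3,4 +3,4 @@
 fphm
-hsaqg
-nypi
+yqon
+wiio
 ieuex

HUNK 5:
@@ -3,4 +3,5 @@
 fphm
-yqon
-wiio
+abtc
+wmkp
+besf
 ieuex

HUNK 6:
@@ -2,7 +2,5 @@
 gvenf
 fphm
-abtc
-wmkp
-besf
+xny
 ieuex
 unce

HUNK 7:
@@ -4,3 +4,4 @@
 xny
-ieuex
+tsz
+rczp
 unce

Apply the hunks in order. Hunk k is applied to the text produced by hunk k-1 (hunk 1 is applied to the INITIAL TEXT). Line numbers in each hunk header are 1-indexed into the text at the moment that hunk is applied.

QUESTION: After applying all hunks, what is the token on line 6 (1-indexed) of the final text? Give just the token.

Hunk 1: at line 7 remove [knhmc,nzhb] add [pvnhn] -> 10 lines: xkl gvenf fphm dnkgu awkgy ieuex unce pvnhn ubc medtm
Hunk 2: at line 2 remove [dnkgu,awkgy] add [hsaqg,nypi] -> 10 lines: xkl gvenf fphm hsaqg nypi ieuex unce pvnhn ubc medtm
Hunk 3: at line 8 remove [ubc] add [axhz] -> 10 lines: xkl gvenf fphm hsaqg nypi ieuex unce pvnhn axhz medtm
Hunk 4: at line 3 remove [hsaqg,nypi] add [yqon,wiio] -> 10 lines: xkl gvenf fphm yqon wiio ieuex unce pvnhn axhz medtm
Hunk 5: at line 3 remove [yqon,wiio] add [abtc,wmkp,besf] -> 11 lines: xkl gvenf fphm abtc wmkp besf ieuex unce pvnhn axhz medtm
Hunk 6: at line 2 remove [abtc,wmkp,besf] add [xny] -> 9 lines: xkl gvenf fphm xny ieuex unce pvnhn axhz medtm
Hunk 7: at line 4 remove [ieuex] add [tsz,rczp] -> 10 lines: xkl gvenf fphm xny tsz rczp unce pvnhn axhz medtm
Final line 6: rczp

Answer: rczp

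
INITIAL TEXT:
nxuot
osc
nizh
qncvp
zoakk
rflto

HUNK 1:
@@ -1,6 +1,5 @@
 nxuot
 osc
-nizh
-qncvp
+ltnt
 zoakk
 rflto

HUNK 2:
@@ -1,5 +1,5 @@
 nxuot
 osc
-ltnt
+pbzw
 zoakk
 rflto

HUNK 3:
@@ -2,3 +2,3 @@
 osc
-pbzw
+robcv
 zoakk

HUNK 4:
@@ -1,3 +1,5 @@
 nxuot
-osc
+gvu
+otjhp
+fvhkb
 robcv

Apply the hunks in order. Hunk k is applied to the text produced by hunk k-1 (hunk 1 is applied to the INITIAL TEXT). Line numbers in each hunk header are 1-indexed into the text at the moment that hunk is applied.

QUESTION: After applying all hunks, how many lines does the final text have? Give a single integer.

Hunk 1: at line 1 remove [nizh,qncvp] add [ltnt] -> 5 lines: nxuot osc ltnt zoakk rflto
Hunk 2: at line 1 remove [ltnt] add [pbzw] -> 5 lines: nxuot osc pbzw zoakk rflto
Hunk 3: at line 2 remove [pbzw] add [robcv] -> 5 lines: nxuot osc robcv zoakk rflto
Hunk 4: at line 1 remove [osc] add [gvu,otjhp,fvhkb] -> 7 lines: nxuot gvu otjhp fvhkb robcv zoakk rflto
Final line count: 7

Answer: 7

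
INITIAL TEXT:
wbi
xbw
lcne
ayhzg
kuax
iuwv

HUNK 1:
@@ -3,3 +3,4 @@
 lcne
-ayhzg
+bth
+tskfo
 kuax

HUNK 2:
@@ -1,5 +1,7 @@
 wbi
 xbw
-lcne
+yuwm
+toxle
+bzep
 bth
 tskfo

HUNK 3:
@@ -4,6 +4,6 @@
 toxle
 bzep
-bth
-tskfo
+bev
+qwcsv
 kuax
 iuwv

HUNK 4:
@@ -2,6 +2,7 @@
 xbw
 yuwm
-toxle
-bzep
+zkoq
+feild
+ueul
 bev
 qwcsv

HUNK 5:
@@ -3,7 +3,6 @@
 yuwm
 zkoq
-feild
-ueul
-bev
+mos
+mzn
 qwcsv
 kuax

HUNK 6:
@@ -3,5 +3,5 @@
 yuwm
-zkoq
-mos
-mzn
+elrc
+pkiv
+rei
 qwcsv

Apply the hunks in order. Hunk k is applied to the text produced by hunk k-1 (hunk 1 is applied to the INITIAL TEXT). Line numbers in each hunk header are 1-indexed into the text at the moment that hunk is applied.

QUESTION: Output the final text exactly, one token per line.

Hunk 1: at line 3 remove [ayhzg] add [bth,tskfo] -> 7 lines: wbi xbw lcne bth tskfo kuax iuwv
Hunk 2: at line 1 remove [lcne] add [yuwm,toxle,bzep] -> 9 lines: wbi xbw yuwm toxle bzep bth tskfo kuax iuwv
Hunk 3: at line 4 remove [bth,tskfo] add [bev,qwcsv] -> 9 lines: wbi xbw yuwm toxle bzep bev qwcsv kuax iuwv
Hunk 4: at line 2 remove [toxle,bzep] add [zkoq,feild,ueul] -> 10 lines: wbi xbw yuwm zkoq feild ueul bev qwcsv kuax iuwv
Hunk 5: at line 3 remove [feild,ueul,bev] add [mos,mzn] -> 9 lines: wbi xbw yuwm zkoq mos mzn qwcsv kuax iuwv
Hunk 6: at line 3 remove [zkoq,mos,mzn] add [elrc,pkiv,rei] -> 9 lines: wbi xbw yuwm elrc pkiv rei qwcsv kuax iuwv

Answer: wbi
xbw
yuwm
elrc
pkiv
rei
qwcsv
kuax
iuwv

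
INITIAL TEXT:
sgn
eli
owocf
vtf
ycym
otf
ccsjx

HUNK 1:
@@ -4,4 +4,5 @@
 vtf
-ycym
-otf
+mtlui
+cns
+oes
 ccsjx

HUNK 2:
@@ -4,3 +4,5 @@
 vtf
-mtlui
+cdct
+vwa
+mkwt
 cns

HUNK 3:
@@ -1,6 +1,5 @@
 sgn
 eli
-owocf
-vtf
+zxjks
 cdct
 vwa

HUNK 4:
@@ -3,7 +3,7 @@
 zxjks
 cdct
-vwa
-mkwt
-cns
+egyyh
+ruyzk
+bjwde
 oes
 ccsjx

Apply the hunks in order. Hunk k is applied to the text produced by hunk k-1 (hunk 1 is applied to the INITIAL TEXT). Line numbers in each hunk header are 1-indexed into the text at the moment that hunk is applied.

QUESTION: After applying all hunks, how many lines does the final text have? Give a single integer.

Answer: 9

Derivation:
Hunk 1: at line 4 remove [ycym,otf] add [mtlui,cns,oes] -> 8 lines: sgn eli owocf vtf mtlui cns oes ccsjx
Hunk 2: at line 4 remove [mtlui] add [cdct,vwa,mkwt] -> 10 lines: sgn eli owocf vtf cdct vwa mkwt cns oes ccsjx
Hunk 3: at line 1 remove [owocf,vtf] add [zxjks] -> 9 lines: sgn eli zxjks cdct vwa mkwt cns oes ccsjx
Hunk 4: at line 3 remove [vwa,mkwt,cns] add [egyyh,ruyzk,bjwde] -> 9 lines: sgn eli zxjks cdct egyyh ruyzk bjwde oes ccsjx
Final line count: 9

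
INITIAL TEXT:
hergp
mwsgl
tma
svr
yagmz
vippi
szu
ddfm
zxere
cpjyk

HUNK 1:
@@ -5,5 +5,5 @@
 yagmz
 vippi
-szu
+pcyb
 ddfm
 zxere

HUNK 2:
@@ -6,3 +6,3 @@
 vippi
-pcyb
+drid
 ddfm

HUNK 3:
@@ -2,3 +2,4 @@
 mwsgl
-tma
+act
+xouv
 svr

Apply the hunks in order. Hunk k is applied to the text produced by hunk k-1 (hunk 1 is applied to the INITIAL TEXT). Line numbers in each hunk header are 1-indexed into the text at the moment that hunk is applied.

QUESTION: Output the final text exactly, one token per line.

Hunk 1: at line 5 remove [szu] add [pcyb] -> 10 lines: hergp mwsgl tma svr yagmz vippi pcyb ddfm zxere cpjyk
Hunk 2: at line 6 remove [pcyb] add [drid] -> 10 lines: hergp mwsgl tma svr yagmz vippi drid ddfm zxere cpjyk
Hunk 3: at line 2 remove [tma] add [act,xouv] -> 11 lines: hergp mwsgl act xouv svr yagmz vippi drid ddfm zxere cpjyk

Answer: hergp
mwsgl
act
xouv
svr
yagmz
vippi
drid
ddfm
zxere
cpjyk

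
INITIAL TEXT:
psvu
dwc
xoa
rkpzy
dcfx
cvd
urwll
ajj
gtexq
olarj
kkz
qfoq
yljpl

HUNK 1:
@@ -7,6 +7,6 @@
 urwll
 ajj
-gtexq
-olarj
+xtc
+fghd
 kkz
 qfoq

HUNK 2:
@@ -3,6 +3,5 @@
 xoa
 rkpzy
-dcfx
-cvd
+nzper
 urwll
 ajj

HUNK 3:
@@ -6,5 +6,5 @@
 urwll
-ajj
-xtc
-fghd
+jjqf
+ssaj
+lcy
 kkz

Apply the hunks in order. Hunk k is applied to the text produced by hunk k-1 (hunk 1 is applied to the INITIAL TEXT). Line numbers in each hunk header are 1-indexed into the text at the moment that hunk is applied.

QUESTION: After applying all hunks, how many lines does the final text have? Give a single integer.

Answer: 12

Derivation:
Hunk 1: at line 7 remove [gtexq,olarj] add [xtc,fghd] -> 13 lines: psvu dwc xoa rkpzy dcfx cvd urwll ajj xtc fghd kkz qfoq yljpl
Hunk 2: at line 3 remove [dcfx,cvd] add [nzper] -> 12 lines: psvu dwc xoa rkpzy nzper urwll ajj xtc fghd kkz qfoq yljpl
Hunk 3: at line 6 remove [ajj,xtc,fghd] add [jjqf,ssaj,lcy] -> 12 lines: psvu dwc xoa rkpzy nzper urwll jjqf ssaj lcy kkz qfoq yljpl
Final line count: 12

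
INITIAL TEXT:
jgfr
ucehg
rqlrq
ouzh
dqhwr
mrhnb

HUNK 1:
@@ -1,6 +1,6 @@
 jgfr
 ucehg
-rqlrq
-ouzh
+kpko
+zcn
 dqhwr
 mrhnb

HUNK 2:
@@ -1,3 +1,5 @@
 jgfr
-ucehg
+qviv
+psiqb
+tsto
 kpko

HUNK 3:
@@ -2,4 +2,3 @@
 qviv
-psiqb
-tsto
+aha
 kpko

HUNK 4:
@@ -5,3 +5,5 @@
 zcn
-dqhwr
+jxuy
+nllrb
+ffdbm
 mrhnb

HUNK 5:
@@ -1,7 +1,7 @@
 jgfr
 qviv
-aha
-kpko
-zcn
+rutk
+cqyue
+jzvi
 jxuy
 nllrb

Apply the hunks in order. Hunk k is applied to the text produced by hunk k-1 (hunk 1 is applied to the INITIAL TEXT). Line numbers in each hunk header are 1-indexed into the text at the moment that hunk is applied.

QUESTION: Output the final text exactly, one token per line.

Answer: jgfr
qviv
rutk
cqyue
jzvi
jxuy
nllrb
ffdbm
mrhnb

Derivation:
Hunk 1: at line 1 remove [rqlrq,ouzh] add [kpko,zcn] -> 6 lines: jgfr ucehg kpko zcn dqhwr mrhnb
Hunk 2: at line 1 remove [ucehg] add [qviv,psiqb,tsto] -> 8 lines: jgfr qviv psiqb tsto kpko zcn dqhwr mrhnb
Hunk 3: at line 2 remove [psiqb,tsto] add [aha] -> 7 lines: jgfr qviv aha kpko zcn dqhwr mrhnb
Hunk 4: at line 5 remove [dqhwr] add [jxuy,nllrb,ffdbm] -> 9 lines: jgfr qviv aha kpko zcn jxuy nllrb ffdbm mrhnb
Hunk 5: at line 1 remove [aha,kpko,zcn] add [rutk,cqyue,jzvi] -> 9 lines: jgfr qviv rutk cqyue jzvi jxuy nllrb ffdbm mrhnb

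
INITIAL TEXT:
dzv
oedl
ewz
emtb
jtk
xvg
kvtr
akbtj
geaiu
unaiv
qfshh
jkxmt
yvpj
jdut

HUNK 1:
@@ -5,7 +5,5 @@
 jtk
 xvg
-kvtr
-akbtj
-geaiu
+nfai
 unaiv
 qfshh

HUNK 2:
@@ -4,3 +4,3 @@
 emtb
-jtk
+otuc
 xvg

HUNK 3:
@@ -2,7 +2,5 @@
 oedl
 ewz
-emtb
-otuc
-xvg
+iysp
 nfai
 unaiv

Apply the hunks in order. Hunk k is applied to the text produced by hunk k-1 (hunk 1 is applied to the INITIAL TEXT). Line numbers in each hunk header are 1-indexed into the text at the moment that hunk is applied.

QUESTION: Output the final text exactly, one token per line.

Answer: dzv
oedl
ewz
iysp
nfai
unaiv
qfshh
jkxmt
yvpj
jdut

Derivation:
Hunk 1: at line 5 remove [kvtr,akbtj,geaiu] add [nfai] -> 12 lines: dzv oedl ewz emtb jtk xvg nfai unaiv qfshh jkxmt yvpj jdut
Hunk 2: at line 4 remove [jtk] add [otuc] -> 12 lines: dzv oedl ewz emtb otuc xvg nfai unaiv qfshh jkxmt yvpj jdut
Hunk 3: at line 2 remove [emtb,otuc,xvg] add [iysp] -> 10 lines: dzv oedl ewz iysp nfai unaiv qfshh jkxmt yvpj jdut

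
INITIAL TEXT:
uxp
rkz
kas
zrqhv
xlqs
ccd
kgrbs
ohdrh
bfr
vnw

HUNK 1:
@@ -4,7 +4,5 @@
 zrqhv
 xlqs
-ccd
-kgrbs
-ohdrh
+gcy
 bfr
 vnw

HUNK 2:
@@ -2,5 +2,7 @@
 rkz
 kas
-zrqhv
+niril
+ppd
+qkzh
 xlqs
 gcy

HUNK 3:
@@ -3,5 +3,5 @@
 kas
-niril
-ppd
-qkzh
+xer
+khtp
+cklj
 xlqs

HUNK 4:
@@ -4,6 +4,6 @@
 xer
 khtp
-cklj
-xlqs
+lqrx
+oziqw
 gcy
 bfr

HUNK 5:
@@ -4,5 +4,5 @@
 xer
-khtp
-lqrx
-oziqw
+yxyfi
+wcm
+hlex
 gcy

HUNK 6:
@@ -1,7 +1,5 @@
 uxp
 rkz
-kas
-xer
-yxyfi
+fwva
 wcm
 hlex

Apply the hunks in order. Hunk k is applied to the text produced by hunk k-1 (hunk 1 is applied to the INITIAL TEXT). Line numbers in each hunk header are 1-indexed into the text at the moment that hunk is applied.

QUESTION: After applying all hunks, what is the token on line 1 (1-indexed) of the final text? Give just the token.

Hunk 1: at line 4 remove [ccd,kgrbs,ohdrh] add [gcy] -> 8 lines: uxp rkz kas zrqhv xlqs gcy bfr vnw
Hunk 2: at line 2 remove [zrqhv] add [niril,ppd,qkzh] -> 10 lines: uxp rkz kas niril ppd qkzh xlqs gcy bfr vnw
Hunk 3: at line 3 remove [niril,ppd,qkzh] add [xer,khtp,cklj] -> 10 lines: uxp rkz kas xer khtp cklj xlqs gcy bfr vnw
Hunk 4: at line 4 remove [cklj,xlqs] add [lqrx,oziqw] -> 10 lines: uxp rkz kas xer khtp lqrx oziqw gcy bfr vnw
Hunk 5: at line 4 remove [khtp,lqrx,oziqw] add [yxyfi,wcm,hlex] -> 10 lines: uxp rkz kas xer yxyfi wcm hlex gcy bfr vnw
Hunk 6: at line 1 remove [kas,xer,yxyfi] add [fwva] -> 8 lines: uxp rkz fwva wcm hlex gcy bfr vnw
Final line 1: uxp

Answer: uxp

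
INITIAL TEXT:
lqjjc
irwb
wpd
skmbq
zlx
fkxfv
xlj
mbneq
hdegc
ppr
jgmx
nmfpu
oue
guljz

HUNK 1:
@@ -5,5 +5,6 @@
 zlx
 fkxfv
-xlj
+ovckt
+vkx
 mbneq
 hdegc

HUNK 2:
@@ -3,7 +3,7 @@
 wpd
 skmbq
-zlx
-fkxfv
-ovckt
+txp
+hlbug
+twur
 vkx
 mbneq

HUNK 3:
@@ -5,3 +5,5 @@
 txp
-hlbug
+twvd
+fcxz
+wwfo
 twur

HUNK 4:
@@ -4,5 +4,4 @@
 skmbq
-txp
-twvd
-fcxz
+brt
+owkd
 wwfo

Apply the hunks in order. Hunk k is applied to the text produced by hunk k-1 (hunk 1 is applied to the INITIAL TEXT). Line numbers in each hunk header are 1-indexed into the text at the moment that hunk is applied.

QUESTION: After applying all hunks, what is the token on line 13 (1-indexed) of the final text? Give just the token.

Answer: jgmx

Derivation:
Hunk 1: at line 5 remove [xlj] add [ovckt,vkx] -> 15 lines: lqjjc irwb wpd skmbq zlx fkxfv ovckt vkx mbneq hdegc ppr jgmx nmfpu oue guljz
Hunk 2: at line 3 remove [zlx,fkxfv,ovckt] add [txp,hlbug,twur] -> 15 lines: lqjjc irwb wpd skmbq txp hlbug twur vkx mbneq hdegc ppr jgmx nmfpu oue guljz
Hunk 3: at line 5 remove [hlbug] add [twvd,fcxz,wwfo] -> 17 lines: lqjjc irwb wpd skmbq txp twvd fcxz wwfo twur vkx mbneq hdegc ppr jgmx nmfpu oue guljz
Hunk 4: at line 4 remove [txp,twvd,fcxz] add [brt,owkd] -> 16 lines: lqjjc irwb wpd skmbq brt owkd wwfo twur vkx mbneq hdegc ppr jgmx nmfpu oue guljz
Final line 13: jgmx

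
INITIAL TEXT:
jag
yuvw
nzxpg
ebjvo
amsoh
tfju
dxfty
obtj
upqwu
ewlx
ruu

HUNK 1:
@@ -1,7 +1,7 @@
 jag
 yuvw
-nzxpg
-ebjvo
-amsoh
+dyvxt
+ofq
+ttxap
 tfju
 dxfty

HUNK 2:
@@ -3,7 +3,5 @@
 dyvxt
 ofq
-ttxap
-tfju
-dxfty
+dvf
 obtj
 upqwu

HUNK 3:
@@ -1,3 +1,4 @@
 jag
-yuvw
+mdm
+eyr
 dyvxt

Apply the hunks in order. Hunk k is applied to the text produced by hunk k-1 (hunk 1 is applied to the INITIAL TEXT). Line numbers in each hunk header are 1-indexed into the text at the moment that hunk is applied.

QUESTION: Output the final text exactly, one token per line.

Answer: jag
mdm
eyr
dyvxt
ofq
dvf
obtj
upqwu
ewlx
ruu

Derivation:
Hunk 1: at line 1 remove [nzxpg,ebjvo,amsoh] add [dyvxt,ofq,ttxap] -> 11 lines: jag yuvw dyvxt ofq ttxap tfju dxfty obtj upqwu ewlx ruu
Hunk 2: at line 3 remove [ttxap,tfju,dxfty] add [dvf] -> 9 lines: jag yuvw dyvxt ofq dvf obtj upqwu ewlx ruu
Hunk 3: at line 1 remove [yuvw] add [mdm,eyr] -> 10 lines: jag mdm eyr dyvxt ofq dvf obtj upqwu ewlx ruu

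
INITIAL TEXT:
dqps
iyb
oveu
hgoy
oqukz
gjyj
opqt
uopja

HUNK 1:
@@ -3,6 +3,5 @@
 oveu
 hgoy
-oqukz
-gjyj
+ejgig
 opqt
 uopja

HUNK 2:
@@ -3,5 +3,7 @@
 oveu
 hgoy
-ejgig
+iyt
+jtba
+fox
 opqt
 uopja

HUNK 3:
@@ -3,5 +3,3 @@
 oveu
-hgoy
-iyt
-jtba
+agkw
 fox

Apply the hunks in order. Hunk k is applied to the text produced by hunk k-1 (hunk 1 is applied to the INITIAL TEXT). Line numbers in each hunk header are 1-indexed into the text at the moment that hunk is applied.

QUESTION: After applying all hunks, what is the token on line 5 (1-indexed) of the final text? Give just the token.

Hunk 1: at line 3 remove [oqukz,gjyj] add [ejgig] -> 7 lines: dqps iyb oveu hgoy ejgig opqt uopja
Hunk 2: at line 3 remove [ejgig] add [iyt,jtba,fox] -> 9 lines: dqps iyb oveu hgoy iyt jtba fox opqt uopja
Hunk 3: at line 3 remove [hgoy,iyt,jtba] add [agkw] -> 7 lines: dqps iyb oveu agkw fox opqt uopja
Final line 5: fox

Answer: fox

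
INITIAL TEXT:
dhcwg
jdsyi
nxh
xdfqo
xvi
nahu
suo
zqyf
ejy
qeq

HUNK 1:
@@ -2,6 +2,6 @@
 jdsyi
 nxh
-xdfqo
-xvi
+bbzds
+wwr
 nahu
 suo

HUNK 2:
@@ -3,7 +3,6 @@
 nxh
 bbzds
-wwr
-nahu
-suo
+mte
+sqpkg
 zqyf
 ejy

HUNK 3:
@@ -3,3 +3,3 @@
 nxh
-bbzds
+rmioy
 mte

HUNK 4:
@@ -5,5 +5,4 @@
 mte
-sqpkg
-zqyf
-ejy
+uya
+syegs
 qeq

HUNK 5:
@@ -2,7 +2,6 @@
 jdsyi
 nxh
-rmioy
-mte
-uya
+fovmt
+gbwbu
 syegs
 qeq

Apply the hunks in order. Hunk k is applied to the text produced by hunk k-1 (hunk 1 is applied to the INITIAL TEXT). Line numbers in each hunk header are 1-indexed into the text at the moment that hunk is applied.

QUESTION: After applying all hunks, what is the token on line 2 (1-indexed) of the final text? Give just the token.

Hunk 1: at line 2 remove [xdfqo,xvi] add [bbzds,wwr] -> 10 lines: dhcwg jdsyi nxh bbzds wwr nahu suo zqyf ejy qeq
Hunk 2: at line 3 remove [wwr,nahu,suo] add [mte,sqpkg] -> 9 lines: dhcwg jdsyi nxh bbzds mte sqpkg zqyf ejy qeq
Hunk 3: at line 3 remove [bbzds] add [rmioy] -> 9 lines: dhcwg jdsyi nxh rmioy mte sqpkg zqyf ejy qeq
Hunk 4: at line 5 remove [sqpkg,zqyf,ejy] add [uya,syegs] -> 8 lines: dhcwg jdsyi nxh rmioy mte uya syegs qeq
Hunk 5: at line 2 remove [rmioy,mte,uya] add [fovmt,gbwbu] -> 7 lines: dhcwg jdsyi nxh fovmt gbwbu syegs qeq
Final line 2: jdsyi

Answer: jdsyi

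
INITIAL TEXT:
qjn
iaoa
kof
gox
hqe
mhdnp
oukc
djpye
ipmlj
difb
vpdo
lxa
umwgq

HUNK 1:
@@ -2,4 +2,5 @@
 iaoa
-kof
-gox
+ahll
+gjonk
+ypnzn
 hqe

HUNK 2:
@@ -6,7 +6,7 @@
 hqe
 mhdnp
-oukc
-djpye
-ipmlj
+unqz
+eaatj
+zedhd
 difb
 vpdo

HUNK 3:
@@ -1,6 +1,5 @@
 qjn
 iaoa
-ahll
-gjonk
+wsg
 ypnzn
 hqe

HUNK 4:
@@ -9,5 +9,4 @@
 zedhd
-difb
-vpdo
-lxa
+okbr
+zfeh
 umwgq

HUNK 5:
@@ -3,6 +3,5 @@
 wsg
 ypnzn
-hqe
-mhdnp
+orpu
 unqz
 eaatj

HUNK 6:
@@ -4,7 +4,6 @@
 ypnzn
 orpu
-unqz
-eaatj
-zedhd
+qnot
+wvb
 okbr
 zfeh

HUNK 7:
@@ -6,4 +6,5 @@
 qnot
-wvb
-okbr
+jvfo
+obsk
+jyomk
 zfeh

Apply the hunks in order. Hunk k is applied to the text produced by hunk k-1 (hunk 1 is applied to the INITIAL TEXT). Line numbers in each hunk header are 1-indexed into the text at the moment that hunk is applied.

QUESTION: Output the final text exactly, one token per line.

Answer: qjn
iaoa
wsg
ypnzn
orpu
qnot
jvfo
obsk
jyomk
zfeh
umwgq

Derivation:
Hunk 1: at line 2 remove [kof,gox] add [ahll,gjonk,ypnzn] -> 14 lines: qjn iaoa ahll gjonk ypnzn hqe mhdnp oukc djpye ipmlj difb vpdo lxa umwgq
Hunk 2: at line 6 remove [oukc,djpye,ipmlj] add [unqz,eaatj,zedhd] -> 14 lines: qjn iaoa ahll gjonk ypnzn hqe mhdnp unqz eaatj zedhd difb vpdo lxa umwgq
Hunk 3: at line 1 remove [ahll,gjonk] add [wsg] -> 13 lines: qjn iaoa wsg ypnzn hqe mhdnp unqz eaatj zedhd difb vpdo lxa umwgq
Hunk 4: at line 9 remove [difb,vpdo,lxa] add [okbr,zfeh] -> 12 lines: qjn iaoa wsg ypnzn hqe mhdnp unqz eaatj zedhd okbr zfeh umwgq
Hunk 5: at line 3 remove [hqe,mhdnp] add [orpu] -> 11 lines: qjn iaoa wsg ypnzn orpu unqz eaatj zedhd okbr zfeh umwgq
Hunk 6: at line 4 remove [unqz,eaatj,zedhd] add [qnot,wvb] -> 10 lines: qjn iaoa wsg ypnzn orpu qnot wvb okbr zfeh umwgq
Hunk 7: at line 6 remove [wvb,okbr] add [jvfo,obsk,jyomk] -> 11 lines: qjn iaoa wsg ypnzn orpu qnot jvfo obsk jyomk zfeh umwgq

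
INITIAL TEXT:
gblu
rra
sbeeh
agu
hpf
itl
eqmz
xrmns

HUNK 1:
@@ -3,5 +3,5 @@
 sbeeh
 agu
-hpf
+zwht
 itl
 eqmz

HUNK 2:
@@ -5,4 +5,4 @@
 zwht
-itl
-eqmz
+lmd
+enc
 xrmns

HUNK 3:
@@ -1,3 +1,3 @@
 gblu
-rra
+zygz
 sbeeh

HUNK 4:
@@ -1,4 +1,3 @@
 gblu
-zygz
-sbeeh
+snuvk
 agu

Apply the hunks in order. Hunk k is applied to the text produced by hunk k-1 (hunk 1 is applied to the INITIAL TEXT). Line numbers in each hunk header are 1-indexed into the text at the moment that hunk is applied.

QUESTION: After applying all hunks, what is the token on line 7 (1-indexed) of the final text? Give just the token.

Hunk 1: at line 3 remove [hpf] add [zwht] -> 8 lines: gblu rra sbeeh agu zwht itl eqmz xrmns
Hunk 2: at line 5 remove [itl,eqmz] add [lmd,enc] -> 8 lines: gblu rra sbeeh agu zwht lmd enc xrmns
Hunk 3: at line 1 remove [rra] add [zygz] -> 8 lines: gblu zygz sbeeh agu zwht lmd enc xrmns
Hunk 4: at line 1 remove [zygz,sbeeh] add [snuvk] -> 7 lines: gblu snuvk agu zwht lmd enc xrmns
Final line 7: xrmns

Answer: xrmns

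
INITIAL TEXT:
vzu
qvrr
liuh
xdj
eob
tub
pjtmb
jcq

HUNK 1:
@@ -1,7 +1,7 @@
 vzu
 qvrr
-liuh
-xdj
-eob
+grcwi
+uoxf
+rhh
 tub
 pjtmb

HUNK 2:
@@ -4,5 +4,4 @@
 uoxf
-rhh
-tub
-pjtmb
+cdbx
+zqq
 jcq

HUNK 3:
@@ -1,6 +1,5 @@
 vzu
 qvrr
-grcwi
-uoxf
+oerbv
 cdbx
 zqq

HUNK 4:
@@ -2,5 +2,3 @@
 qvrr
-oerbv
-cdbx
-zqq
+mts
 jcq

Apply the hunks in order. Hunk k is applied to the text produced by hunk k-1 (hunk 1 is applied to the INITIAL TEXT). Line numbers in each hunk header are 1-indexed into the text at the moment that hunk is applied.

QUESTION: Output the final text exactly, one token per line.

Answer: vzu
qvrr
mts
jcq

Derivation:
Hunk 1: at line 1 remove [liuh,xdj,eob] add [grcwi,uoxf,rhh] -> 8 lines: vzu qvrr grcwi uoxf rhh tub pjtmb jcq
Hunk 2: at line 4 remove [rhh,tub,pjtmb] add [cdbx,zqq] -> 7 lines: vzu qvrr grcwi uoxf cdbx zqq jcq
Hunk 3: at line 1 remove [grcwi,uoxf] add [oerbv] -> 6 lines: vzu qvrr oerbv cdbx zqq jcq
Hunk 4: at line 2 remove [oerbv,cdbx,zqq] add [mts] -> 4 lines: vzu qvrr mts jcq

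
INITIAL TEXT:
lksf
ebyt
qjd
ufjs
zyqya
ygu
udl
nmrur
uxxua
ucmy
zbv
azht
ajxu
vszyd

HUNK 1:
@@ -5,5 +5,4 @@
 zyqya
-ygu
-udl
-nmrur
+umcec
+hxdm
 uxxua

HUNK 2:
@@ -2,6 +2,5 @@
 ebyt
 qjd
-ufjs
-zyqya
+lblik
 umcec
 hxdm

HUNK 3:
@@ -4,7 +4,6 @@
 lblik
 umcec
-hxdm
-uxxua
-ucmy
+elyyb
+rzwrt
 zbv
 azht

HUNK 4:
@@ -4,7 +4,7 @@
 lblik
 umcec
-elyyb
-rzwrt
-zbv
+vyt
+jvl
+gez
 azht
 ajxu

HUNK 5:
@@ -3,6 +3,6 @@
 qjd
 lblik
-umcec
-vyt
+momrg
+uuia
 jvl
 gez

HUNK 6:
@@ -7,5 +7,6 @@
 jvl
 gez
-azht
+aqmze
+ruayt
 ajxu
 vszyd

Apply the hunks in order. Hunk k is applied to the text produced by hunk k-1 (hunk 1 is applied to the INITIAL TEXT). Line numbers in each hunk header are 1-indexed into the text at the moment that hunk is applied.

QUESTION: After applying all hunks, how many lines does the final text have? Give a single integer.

Answer: 12

Derivation:
Hunk 1: at line 5 remove [ygu,udl,nmrur] add [umcec,hxdm] -> 13 lines: lksf ebyt qjd ufjs zyqya umcec hxdm uxxua ucmy zbv azht ajxu vszyd
Hunk 2: at line 2 remove [ufjs,zyqya] add [lblik] -> 12 lines: lksf ebyt qjd lblik umcec hxdm uxxua ucmy zbv azht ajxu vszyd
Hunk 3: at line 4 remove [hxdm,uxxua,ucmy] add [elyyb,rzwrt] -> 11 lines: lksf ebyt qjd lblik umcec elyyb rzwrt zbv azht ajxu vszyd
Hunk 4: at line 4 remove [elyyb,rzwrt,zbv] add [vyt,jvl,gez] -> 11 lines: lksf ebyt qjd lblik umcec vyt jvl gez azht ajxu vszyd
Hunk 5: at line 3 remove [umcec,vyt] add [momrg,uuia] -> 11 lines: lksf ebyt qjd lblik momrg uuia jvl gez azht ajxu vszyd
Hunk 6: at line 7 remove [azht] add [aqmze,ruayt] -> 12 lines: lksf ebyt qjd lblik momrg uuia jvl gez aqmze ruayt ajxu vszyd
Final line count: 12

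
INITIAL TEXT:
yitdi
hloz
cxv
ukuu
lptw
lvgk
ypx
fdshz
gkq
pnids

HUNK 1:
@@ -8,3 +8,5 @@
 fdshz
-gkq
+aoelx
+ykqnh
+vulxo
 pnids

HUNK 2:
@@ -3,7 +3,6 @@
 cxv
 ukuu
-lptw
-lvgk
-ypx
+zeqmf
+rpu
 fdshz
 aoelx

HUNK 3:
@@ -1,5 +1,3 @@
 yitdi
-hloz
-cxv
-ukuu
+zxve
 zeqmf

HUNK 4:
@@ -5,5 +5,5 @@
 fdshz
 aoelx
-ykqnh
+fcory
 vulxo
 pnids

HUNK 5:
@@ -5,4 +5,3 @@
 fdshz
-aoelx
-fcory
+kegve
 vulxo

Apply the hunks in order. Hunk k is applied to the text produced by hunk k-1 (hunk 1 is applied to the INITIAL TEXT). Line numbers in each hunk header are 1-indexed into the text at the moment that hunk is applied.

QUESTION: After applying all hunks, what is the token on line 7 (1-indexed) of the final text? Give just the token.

Answer: vulxo

Derivation:
Hunk 1: at line 8 remove [gkq] add [aoelx,ykqnh,vulxo] -> 12 lines: yitdi hloz cxv ukuu lptw lvgk ypx fdshz aoelx ykqnh vulxo pnids
Hunk 2: at line 3 remove [lptw,lvgk,ypx] add [zeqmf,rpu] -> 11 lines: yitdi hloz cxv ukuu zeqmf rpu fdshz aoelx ykqnh vulxo pnids
Hunk 3: at line 1 remove [hloz,cxv,ukuu] add [zxve] -> 9 lines: yitdi zxve zeqmf rpu fdshz aoelx ykqnh vulxo pnids
Hunk 4: at line 5 remove [ykqnh] add [fcory] -> 9 lines: yitdi zxve zeqmf rpu fdshz aoelx fcory vulxo pnids
Hunk 5: at line 5 remove [aoelx,fcory] add [kegve] -> 8 lines: yitdi zxve zeqmf rpu fdshz kegve vulxo pnids
Final line 7: vulxo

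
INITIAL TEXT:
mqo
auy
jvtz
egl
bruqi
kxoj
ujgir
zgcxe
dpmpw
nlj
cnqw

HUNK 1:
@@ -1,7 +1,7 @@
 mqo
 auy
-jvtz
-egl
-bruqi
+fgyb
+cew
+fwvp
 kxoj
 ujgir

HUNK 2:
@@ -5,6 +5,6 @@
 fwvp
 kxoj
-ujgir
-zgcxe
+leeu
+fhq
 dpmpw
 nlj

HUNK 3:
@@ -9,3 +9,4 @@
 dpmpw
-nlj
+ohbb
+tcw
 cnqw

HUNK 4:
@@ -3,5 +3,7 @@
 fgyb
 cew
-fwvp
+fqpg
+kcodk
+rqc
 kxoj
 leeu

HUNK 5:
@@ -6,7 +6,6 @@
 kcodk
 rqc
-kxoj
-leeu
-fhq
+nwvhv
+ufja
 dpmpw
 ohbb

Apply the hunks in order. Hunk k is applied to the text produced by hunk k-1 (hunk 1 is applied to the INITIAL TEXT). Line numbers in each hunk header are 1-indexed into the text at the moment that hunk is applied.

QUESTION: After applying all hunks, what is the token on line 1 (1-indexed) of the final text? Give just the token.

Hunk 1: at line 1 remove [jvtz,egl,bruqi] add [fgyb,cew,fwvp] -> 11 lines: mqo auy fgyb cew fwvp kxoj ujgir zgcxe dpmpw nlj cnqw
Hunk 2: at line 5 remove [ujgir,zgcxe] add [leeu,fhq] -> 11 lines: mqo auy fgyb cew fwvp kxoj leeu fhq dpmpw nlj cnqw
Hunk 3: at line 9 remove [nlj] add [ohbb,tcw] -> 12 lines: mqo auy fgyb cew fwvp kxoj leeu fhq dpmpw ohbb tcw cnqw
Hunk 4: at line 3 remove [fwvp] add [fqpg,kcodk,rqc] -> 14 lines: mqo auy fgyb cew fqpg kcodk rqc kxoj leeu fhq dpmpw ohbb tcw cnqw
Hunk 5: at line 6 remove [kxoj,leeu,fhq] add [nwvhv,ufja] -> 13 lines: mqo auy fgyb cew fqpg kcodk rqc nwvhv ufja dpmpw ohbb tcw cnqw
Final line 1: mqo

Answer: mqo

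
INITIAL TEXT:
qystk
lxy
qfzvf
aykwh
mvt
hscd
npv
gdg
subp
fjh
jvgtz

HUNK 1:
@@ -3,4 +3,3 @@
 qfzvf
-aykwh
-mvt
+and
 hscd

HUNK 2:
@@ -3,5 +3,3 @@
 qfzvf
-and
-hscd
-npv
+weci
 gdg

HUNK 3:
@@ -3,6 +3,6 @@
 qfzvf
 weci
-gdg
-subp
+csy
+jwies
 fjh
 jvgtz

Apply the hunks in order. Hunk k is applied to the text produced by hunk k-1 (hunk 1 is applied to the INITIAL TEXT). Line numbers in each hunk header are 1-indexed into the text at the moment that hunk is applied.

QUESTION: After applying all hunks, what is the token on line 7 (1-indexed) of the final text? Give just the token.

Hunk 1: at line 3 remove [aykwh,mvt] add [and] -> 10 lines: qystk lxy qfzvf and hscd npv gdg subp fjh jvgtz
Hunk 2: at line 3 remove [and,hscd,npv] add [weci] -> 8 lines: qystk lxy qfzvf weci gdg subp fjh jvgtz
Hunk 3: at line 3 remove [gdg,subp] add [csy,jwies] -> 8 lines: qystk lxy qfzvf weci csy jwies fjh jvgtz
Final line 7: fjh

Answer: fjh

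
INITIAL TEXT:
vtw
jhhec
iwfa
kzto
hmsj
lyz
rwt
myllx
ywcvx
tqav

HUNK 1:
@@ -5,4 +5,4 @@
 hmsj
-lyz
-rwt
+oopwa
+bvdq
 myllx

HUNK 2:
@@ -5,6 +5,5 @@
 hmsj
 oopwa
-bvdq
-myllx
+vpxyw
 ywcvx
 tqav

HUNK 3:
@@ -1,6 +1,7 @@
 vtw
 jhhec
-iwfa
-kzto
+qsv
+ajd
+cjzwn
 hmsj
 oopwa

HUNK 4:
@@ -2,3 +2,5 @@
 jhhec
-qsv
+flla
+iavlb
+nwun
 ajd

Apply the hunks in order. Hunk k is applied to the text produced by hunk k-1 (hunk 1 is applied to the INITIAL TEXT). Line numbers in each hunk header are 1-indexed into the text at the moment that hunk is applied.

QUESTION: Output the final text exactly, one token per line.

Hunk 1: at line 5 remove [lyz,rwt] add [oopwa,bvdq] -> 10 lines: vtw jhhec iwfa kzto hmsj oopwa bvdq myllx ywcvx tqav
Hunk 2: at line 5 remove [bvdq,myllx] add [vpxyw] -> 9 lines: vtw jhhec iwfa kzto hmsj oopwa vpxyw ywcvx tqav
Hunk 3: at line 1 remove [iwfa,kzto] add [qsv,ajd,cjzwn] -> 10 lines: vtw jhhec qsv ajd cjzwn hmsj oopwa vpxyw ywcvx tqav
Hunk 4: at line 2 remove [qsv] add [flla,iavlb,nwun] -> 12 lines: vtw jhhec flla iavlb nwun ajd cjzwn hmsj oopwa vpxyw ywcvx tqav

Answer: vtw
jhhec
flla
iavlb
nwun
ajd
cjzwn
hmsj
oopwa
vpxyw
ywcvx
tqav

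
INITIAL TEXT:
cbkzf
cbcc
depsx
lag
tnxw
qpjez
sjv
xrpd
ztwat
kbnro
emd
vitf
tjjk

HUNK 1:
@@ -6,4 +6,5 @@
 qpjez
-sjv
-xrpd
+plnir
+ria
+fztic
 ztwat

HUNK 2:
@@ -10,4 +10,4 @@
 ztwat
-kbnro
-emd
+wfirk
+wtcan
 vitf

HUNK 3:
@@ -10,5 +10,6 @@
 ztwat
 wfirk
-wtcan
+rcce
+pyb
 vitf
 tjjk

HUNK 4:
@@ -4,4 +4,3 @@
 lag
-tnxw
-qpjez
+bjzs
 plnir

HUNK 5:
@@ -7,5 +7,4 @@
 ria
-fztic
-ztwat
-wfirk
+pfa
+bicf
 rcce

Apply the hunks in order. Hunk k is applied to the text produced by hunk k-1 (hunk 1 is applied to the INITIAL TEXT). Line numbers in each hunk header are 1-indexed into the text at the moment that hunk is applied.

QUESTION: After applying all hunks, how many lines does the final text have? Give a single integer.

Answer: 13

Derivation:
Hunk 1: at line 6 remove [sjv,xrpd] add [plnir,ria,fztic] -> 14 lines: cbkzf cbcc depsx lag tnxw qpjez plnir ria fztic ztwat kbnro emd vitf tjjk
Hunk 2: at line 10 remove [kbnro,emd] add [wfirk,wtcan] -> 14 lines: cbkzf cbcc depsx lag tnxw qpjez plnir ria fztic ztwat wfirk wtcan vitf tjjk
Hunk 3: at line 10 remove [wtcan] add [rcce,pyb] -> 15 lines: cbkzf cbcc depsx lag tnxw qpjez plnir ria fztic ztwat wfirk rcce pyb vitf tjjk
Hunk 4: at line 4 remove [tnxw,qpjez] add [bjzs] -> 14 lines: cbkzf cbcc depsx lag bjzs plnir ria fztic ztwat wfirk rcce pyb vitf tjjk
Hunk 5: at line 7 remove [fztic,ztwat,wfirk] add [pfa,bicf] -> 13 lines: cbkzf cbcc depsx lag bjzs plnir ria pfa bicf rcce pyb vitf tjjk
Final line count: 13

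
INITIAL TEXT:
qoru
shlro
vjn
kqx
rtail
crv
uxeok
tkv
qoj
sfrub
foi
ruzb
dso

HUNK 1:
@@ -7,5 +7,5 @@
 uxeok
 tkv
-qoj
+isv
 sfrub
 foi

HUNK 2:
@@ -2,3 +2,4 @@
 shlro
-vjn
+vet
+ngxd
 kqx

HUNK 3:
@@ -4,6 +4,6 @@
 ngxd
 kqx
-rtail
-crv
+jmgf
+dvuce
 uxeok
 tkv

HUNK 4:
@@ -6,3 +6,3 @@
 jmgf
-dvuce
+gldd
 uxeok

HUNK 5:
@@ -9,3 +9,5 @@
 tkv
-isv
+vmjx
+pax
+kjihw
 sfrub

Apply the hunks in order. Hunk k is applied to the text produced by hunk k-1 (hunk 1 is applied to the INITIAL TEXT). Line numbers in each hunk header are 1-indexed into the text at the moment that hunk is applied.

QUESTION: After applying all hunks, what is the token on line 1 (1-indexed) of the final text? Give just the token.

Hunk 1: at line 7 remove [qoj] add [isv] -> 13 lines: qoru shlro vjn kqx rtail crv uxeok tkv isv sfrub foi ruzb dso
Hunk 2: at line 2 remove [vjn] add [vet,ngxd] -> 14 lines: qoru shlro vet ngxd kqx rtail crv uxeok tkv isv sfrub foi ruzb dso
Hunk 3: at line 4 remove [rtail,crv] add [jmgf,dvuce] -> 14 lines: qoru shlro vet ngxd kqx jmgf dvuce uxeok tkv isv sfrub foi ruzb dso
Hunk 4: at line 6 remove [dvuce] add [gldd] -> 14 lines: qoru shlro vet ngxd kqx jmgf gldd uxeok tkv isv sfrub foi ruzb dso
Hunk 5: at line 9 remove [isv] add [vmjx,pax,kjihw] -> 16 lines: qoru shlro vet ngxd kqx jmgf gldd uxeok tkv vmjx pax kjihw sfrub foi ruzb dso
Final line 1: qoru

Answer: qoru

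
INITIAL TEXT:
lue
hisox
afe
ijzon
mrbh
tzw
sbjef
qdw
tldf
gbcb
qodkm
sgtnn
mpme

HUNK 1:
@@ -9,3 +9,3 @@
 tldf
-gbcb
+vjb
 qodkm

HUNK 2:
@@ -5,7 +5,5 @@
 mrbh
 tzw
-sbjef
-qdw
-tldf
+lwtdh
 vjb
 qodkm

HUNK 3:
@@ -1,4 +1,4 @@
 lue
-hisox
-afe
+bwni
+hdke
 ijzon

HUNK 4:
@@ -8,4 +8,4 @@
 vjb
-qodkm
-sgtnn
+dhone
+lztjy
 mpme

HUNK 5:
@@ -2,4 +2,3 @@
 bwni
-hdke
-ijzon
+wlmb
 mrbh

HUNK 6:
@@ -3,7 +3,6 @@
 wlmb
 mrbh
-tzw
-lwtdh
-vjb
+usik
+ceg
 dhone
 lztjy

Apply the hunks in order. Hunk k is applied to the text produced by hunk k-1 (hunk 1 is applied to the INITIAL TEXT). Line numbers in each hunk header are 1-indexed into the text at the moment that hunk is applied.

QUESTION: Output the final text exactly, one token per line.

Answer: lue
bwni
wlmb
mrbh
usik
ceg
dhone
lztjy
mpme

Derivation:
Hunk 1: at line 9 remove [gbcb] add [vjb] -> 13 lines: lue hisox afe ijzon mrbh tzw sbjef qdw tldf vjb qodkm sgtnn mpme
Hunk 2: at line 5 remove [sbjef,qdw,tldf] add [lwtdh] -> 11 lines: lue hisox afe ijzon mrbh tzw lwtdh vjb qodkm sgtnn mpme
Hunk 3: at line 1 remove [hisox,afe] add [bwni,hdke] -> 11 lines: lue bwni hdke ijzon mrbh tzw lwtdh vjb qodkm sgtnn mpme
Hunk 4: at line 8 remove [qodkm,sgtnn] add [dhone,lztjy] -> 11 lines: lue bwni hdke ijzon mrbh tzw lwtdh vjb dhone lztjy mpme
Hunk 5: at line 2 remove [hdke,ijzon] add [wlmb] -> 10 lines: lue bwni wlmb mrbh tzw lwtdh vjb dhone lztjy mpme
Hunk 6: at line 3 remove [tzw,lwtdh,vjb] add [usik,ceg] -> 9 lines: lue bwni wlmb mrbh usik ceg dhone lztjy mpme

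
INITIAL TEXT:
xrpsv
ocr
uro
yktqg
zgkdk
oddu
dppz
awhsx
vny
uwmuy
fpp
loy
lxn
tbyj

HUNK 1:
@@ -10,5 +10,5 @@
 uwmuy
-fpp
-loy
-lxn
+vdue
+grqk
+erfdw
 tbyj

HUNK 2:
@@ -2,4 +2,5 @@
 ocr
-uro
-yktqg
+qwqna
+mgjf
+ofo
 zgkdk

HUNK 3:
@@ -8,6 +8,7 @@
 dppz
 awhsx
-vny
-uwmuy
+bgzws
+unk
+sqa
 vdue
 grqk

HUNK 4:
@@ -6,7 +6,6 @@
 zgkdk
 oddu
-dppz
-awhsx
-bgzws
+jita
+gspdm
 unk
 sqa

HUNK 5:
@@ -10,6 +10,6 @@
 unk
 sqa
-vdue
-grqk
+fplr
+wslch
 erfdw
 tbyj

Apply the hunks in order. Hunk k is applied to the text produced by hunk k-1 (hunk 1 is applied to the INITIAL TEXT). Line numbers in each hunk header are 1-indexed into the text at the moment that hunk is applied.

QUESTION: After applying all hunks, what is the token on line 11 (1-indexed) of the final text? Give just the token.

Hunk 1: at line 10 remove [fpp,loy,lxn] add [vdue,grqk,erfdw] -> 14 lines: xrpsv ocr uro yktqg zgkdk oddu dppz awhsx vny uwmuy vdue grqk erfdw tbyj
Hunk 2: at line 2 remove [uro,yktqg] add [qwqna,mgjf,ofo] -> 15 lines: xrpsv ocr qwqna mgjf ofo zgkdk oddu dppz awhsx vny uwmuy vdue grqk erfdw tbyj
Hunk 3: at line 8 remove [vny,uwmuy] add [bgzws,unk,sqa] -> 16 lines: xrpsv ocr qwqna mgjf ofo zgkdk oddu dppz awhsx bgzws unk sqa vdue grqk erfdw tbyj
Hunk 4: at line 6 remove [dppz,awhsx,bgzws] add [jita,gspdm] -> 15 lines: xrpsv ocr qwqna mgjf ofo zgkdk oddu jita gspdm unk sqa vdue grqk erfdw tbyj
Hunk 5: at line 10 remove [vdue,grqk] add [fplr,wslch] -> 15 lines: xrpsv ocr qwqna mgjf ofo zgkdk oddu jita gspdm unk sqa fplr wslch erfdw tbyj
Final line 11: sqa

Answer: sqa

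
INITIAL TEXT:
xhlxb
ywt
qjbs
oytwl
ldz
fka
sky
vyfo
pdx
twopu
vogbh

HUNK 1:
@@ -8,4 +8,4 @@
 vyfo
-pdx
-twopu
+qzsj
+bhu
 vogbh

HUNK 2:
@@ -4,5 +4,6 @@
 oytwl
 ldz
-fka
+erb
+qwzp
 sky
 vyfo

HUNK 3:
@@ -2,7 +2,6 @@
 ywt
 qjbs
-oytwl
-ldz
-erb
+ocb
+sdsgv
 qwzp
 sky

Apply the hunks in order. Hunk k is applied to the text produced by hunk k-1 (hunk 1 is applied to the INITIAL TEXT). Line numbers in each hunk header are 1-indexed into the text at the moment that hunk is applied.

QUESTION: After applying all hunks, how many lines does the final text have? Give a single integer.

Hunk 1: at line 8 remove [pdx,twopu] add [qzsj,bhu] -> 11 lines: xhlxb ywt qjbs oytwl ldz fka sky vyfo qzsj bhu vogbh
Hunk 2: at line 4 remove [fka] add [erb,qwzp] -> 12 lines: xhlxb ywt qjbs oytwl ldz erb qwzp sky vyfo qzsj bhu vogbh
Hunk 3: at line 2 remove [oytwl,ldz,erb] add [ocb,sdsgv] -> 11 lines: xhlxb ywt qjbs ocb sdsgv qwzp sky vyfo qzsj bhu vogbh
Final line count: 11

Answer: 11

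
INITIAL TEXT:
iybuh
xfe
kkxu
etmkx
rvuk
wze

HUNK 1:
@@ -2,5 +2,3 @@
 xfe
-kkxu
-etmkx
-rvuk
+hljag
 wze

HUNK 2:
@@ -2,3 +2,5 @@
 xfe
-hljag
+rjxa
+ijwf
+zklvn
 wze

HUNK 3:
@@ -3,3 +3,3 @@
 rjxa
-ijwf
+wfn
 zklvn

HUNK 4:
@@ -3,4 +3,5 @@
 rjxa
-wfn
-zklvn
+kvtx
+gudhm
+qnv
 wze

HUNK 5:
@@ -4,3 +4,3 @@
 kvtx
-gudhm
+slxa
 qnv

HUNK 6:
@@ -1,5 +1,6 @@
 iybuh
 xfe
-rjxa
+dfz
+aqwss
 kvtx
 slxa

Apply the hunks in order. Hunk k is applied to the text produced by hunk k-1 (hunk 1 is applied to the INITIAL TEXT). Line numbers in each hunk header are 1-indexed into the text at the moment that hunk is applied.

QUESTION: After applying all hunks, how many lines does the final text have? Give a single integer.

Answer: 8

Derivation:
Hunk 1: at line 2 remove [kkxu,etmkx,rvuk] add [hljag] -> 4 lines: iybuh xfe hljag wze
Hunk 2: at line 2 remove [hljag] add [rjxa,ijwf,zklvn] -> 6 lines: iybuh xfe rjxa ijwf zklvn wze
Hunk 3: at line 3 remove [ijwf] add [wfn] -> 6 lines: iybuh xfe rjxa wfn zklvn wze
Hunk 4: at line 3 remove [wfn,zklvn] add [kvtx,gudhm,qnv] -> 7 lines: iybuh xfe rjxa kvtx gudhm qnv wze
Hunk 5: at line 4 remove [gudhm] add [slxa] -> 7 lines: iybuh xfe rjxa kvtx slxa qnv wze
Hunk 6: at line 1 remove [rjxa] add [dfz,aqwss] -> 8 lines: iybuh xfe dfz aqwss kvtx slxa qnv wze
Final line count: 8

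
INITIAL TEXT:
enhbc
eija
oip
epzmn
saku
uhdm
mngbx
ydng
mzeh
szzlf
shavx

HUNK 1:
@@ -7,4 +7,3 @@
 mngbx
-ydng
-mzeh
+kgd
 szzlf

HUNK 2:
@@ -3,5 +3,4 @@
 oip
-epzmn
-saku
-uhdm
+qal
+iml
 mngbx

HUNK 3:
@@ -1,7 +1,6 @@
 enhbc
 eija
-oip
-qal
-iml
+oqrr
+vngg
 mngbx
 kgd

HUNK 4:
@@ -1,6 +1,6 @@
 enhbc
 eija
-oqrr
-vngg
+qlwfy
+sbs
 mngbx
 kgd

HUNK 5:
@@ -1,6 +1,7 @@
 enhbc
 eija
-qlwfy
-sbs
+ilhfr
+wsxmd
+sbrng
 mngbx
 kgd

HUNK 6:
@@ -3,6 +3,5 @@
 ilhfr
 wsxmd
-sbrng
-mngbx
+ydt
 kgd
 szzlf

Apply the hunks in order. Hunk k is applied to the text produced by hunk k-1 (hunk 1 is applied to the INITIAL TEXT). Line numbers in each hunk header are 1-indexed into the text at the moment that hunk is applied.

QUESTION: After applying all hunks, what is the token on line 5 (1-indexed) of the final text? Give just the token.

Answer: ydt

Derivation:
Hunk 1: at line 7 remove [ydng,mzeh] add [kgd] -> 10 lines: enhbc eija oip epzmn saku uhdm mngbx kgd szzlf shavx
Hunk 2: at line 3 remove [epzmn,saku,uhdm] add [qal,iml] -> 9 lines: enhbc eija oip qal iml mngbx kgd szzlf shavx
Hunk 3: at line 1 remove [oip,qal,iml] add [oqrr,vngg] -> 8 lines: enhbc eija oqrr vngg mngbx kgd szzlf shavx
Hunk 4: at line 1 remove [oqrr,vngg] add [qlwfy,sbs] -> 8 lines: enhbc eija qlwfy sbs mngbx kgd szzlf shavx
Hunk 5: at line 1 remove [qlwfy,sbs] add [ilhfr,wsxmd,sbrng] -> 9 lines: enhbc eija ilhfr wsxmd sbrng mngbx kgd szzlf shavx
Hunk 6: at line 3 remove [sbrng,mngbx] add [ydt] -> 8 lines: enhbc eija ilhfr wsxmd ydt kgd szzlf shavx
Final line 5: ydt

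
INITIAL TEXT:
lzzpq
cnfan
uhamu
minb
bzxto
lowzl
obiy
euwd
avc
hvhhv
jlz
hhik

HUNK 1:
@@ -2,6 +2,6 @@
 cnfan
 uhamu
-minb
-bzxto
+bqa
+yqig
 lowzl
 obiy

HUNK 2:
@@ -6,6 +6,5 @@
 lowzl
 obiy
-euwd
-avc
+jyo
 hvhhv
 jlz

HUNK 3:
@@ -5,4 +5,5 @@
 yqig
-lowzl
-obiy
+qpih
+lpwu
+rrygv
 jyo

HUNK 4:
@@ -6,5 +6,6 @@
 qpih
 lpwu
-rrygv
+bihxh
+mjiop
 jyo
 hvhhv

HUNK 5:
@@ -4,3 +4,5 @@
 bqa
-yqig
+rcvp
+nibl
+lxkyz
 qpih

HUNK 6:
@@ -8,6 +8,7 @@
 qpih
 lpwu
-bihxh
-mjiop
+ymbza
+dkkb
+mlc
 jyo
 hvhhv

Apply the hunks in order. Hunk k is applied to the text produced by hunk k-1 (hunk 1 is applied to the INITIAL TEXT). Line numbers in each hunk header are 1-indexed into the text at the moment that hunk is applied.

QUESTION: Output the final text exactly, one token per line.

Hunk 1: at line 2 remove [minb,bzxto] add [bqa,yqig] -> 12 lines: lzzpq cnfan uhamu bqa yqig lowzl obiy euwd avc hvhhv jlz hhik
Hunk 2: at line 6 remove [euwd,avc] add [jyo] -> 11 lines: lzzpq cnfan uhamu bqa yqig lowzl obiy jyo hvhhv jlz hhik
Hunk 3: at line 5 remove [lowzl,obiy] add [qpih,lpwu,rrygv] -> 12 lines: lzzpq cnfan uhamu bqa yqig qpih lpwu rrygv jyo hvhhv jlz hhik
Hunk 4: at line 6 remove [rrygv] add [bihxh,mjiop] -> 13 lines: lzzpq cnfan uhamu bqa yqig qpih lpwu bihxh mjiop jyo hvhhv jlz hhik
Hunk 5: at line 4 remove [yqig] add [rcvp,nibl,lxkyz] -> 15 lines: lzzpq cnfan uhamu bqa rcvp nibl lxkyz qpih lpwu bihxh mjiop jyo hvhhv jlz hhik
Hunk 6: at line 8 remove [bihxh,mjiop] add [ymbza,dkkb,mlc] -> 16 lines: lzzpq cnfan uhamu bqa rcvp nibl lxkyz qpih lpwu ymbza dkkb mlc jyo hvhhv jlz hhik

Answer: lzzpq
cnfan
uhamu
bqa
rcvp
nibl
lxkyz
qpih
lpwu
ymbza
dkkb
mlc
jyo
hvhhv
jlz
hhik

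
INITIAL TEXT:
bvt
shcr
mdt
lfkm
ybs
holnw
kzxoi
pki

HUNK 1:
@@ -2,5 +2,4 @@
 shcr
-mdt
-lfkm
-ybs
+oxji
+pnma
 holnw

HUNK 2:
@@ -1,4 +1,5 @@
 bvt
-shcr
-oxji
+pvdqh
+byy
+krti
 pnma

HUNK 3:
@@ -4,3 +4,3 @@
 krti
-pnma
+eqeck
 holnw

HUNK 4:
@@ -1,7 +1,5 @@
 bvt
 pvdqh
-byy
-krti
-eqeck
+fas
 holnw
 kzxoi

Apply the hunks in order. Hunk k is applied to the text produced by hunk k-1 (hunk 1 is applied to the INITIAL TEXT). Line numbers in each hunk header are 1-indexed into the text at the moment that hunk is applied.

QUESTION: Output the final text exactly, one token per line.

Answer: bvt
pvdqh
fas
holnw
kzxoi
pki

Derivation:
Hunk 1: at line 2 remove [mdt,lfkm,ybs] add [oxji,pnma] -> 7 lines: bvt shcr oxji pnma holnw kzxoi pki
Hunk 2: at line 1 remove [shcr,oxji] add [pvdqh,byy,krti] -> 8 lines: bvt pvdqh byy krti pnma holnw kzxoi pki
Hunk 3: at line 4 remove [pnma] add [eqeck] -> 8 lines: bvt pvdqh byy krti eqeck holnw kzxoi pki
Hunk 4: at line 1 remove [byy,krti,eqeck] add [fas] -> 6 lines: bvt pvdqh fas holnw kzxoi pki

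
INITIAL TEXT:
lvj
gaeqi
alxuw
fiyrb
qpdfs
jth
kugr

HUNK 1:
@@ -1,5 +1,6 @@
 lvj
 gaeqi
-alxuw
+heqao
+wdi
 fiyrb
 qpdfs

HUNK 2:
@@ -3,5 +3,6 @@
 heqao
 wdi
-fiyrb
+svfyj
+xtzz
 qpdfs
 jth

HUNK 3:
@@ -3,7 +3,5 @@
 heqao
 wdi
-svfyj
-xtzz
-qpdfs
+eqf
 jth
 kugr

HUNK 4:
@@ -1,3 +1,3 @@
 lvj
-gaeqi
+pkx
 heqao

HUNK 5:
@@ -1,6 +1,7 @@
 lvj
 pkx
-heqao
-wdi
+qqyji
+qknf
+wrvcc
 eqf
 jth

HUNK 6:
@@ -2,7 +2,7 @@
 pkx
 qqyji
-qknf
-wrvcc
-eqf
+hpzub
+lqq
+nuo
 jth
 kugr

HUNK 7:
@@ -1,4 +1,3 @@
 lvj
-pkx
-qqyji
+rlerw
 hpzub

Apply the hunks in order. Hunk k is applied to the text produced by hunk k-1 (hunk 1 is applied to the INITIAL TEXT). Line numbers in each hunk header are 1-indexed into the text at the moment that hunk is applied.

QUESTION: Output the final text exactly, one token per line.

Answer: lvj
rlerw
hpzub
lqq
nuo
jth
kugr

Derivation:
Hunk 1: at line 1 remove [alxuw] add [heqao,wdi] -> 8 lines: lvj gaeqi heqao wdi fiyrb qpdfs jth kugr
Hunk 2: at line 3 remove [fiyrb] add [svfyj,xtzz] -> 9 lines: lvj gaeqi heqao wdi svfyj xtzz qpdfs jth kugr
Hunk 3: at line 3 remove [svfyj,xtzz,qpdfs] add [eqf] -> 7 lines: lvj gaeqi heqao wdi eqf jth kugr
Hunk 4: at line 1 remove [gaeqi] add [pkx] -> 7 lines: lvj pkx heqao wdi eqf jth kugr
Hunk 5: at line 1 remove [heqao,wdi] add [qqyji,qknf,wrvcc] -> 8 lines: lvj pkx qqyji qknf wrvcc eqf jth kugr
Hunk 6: at line 2 remove [qknf,wrvcc,eqf] add [hpzub,lqq,nuo] -> 8 lines: lvj pkx qqyji hpzub lqq nuo jth kugr
Hunk 7: at line 1 remove [pkx,qqyji] add [rlerw] -> 7 lines: lvj rlerw hpzub lqq nuo jth kugr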